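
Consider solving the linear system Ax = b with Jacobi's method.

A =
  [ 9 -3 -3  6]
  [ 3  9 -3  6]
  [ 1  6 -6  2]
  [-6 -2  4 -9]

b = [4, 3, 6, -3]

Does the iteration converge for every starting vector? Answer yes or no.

Let D = diag(9, 9, -6, -9); L, U the strict triangles.
Jacobi T = -D⁻¹(L+U): T[2,0] = -(1)/(-6) = +0.1667; T[2,2] = 0.
  T[0,:] = [+0.0000  +0.3333  +0.3333  -0.6667]
  T[1,:] = [-0.3333  +0.0000  +0.3333  -0.6667]
  T[2,:] = [+0.1667  +1.0000  +0.0000  +0.3333]
  T[3,:] = [-0.6667  -0.2222  +0.4444  +0.0000]
moduli |λ_i(T)| = 1.2003, 0.7659, 0.2992, 0.2992.
ρ(T) = max|λ| = 1.2003; 1.2003 > 1, so it fails to converge.

no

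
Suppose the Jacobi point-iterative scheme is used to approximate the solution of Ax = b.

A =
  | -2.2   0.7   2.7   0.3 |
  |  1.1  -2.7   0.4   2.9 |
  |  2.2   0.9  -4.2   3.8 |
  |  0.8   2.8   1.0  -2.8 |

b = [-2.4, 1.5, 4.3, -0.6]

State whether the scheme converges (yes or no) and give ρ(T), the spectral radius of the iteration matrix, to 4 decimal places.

no, ρ = 1.6470

Split A = D + L + U, D = diag(-2.2, -2.7, -4.2, -2.8).
Jacobi: T = -D⁻¹(L+U), T[2,3] = -(3.8)/(-4.2) = +0.9048; T[2,2] = 0.
  T[0,:] = [+0.0000 +0.3182 +1.2273 +0.1364]
  T[1,:] = [+0.4074 +0.0000 +0.1481 +1.0741]
  T[2,:] = [+0.5238 +0.2143 +0.0000 +0.9048]
  T[3,:] = [+0.2857 +1.0000 +0.3571 +0.0000]
|roots of det(T-λI)|: 1.6470, 1.2123, 0.5369, 0.1022.
ρ = 1.6470; 1.6470 > 1, so it fails to converge.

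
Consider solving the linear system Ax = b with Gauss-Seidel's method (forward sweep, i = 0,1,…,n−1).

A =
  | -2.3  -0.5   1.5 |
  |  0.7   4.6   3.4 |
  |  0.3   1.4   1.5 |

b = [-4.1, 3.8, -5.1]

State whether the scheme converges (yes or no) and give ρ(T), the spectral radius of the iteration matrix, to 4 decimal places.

Diagonal D = diag(-2.3, 4.6, 1.5); L, U strict lower/upper.
T_GS = -(D+L)⁻¹U: row 0 first, T[0,1] = -(-0.5)/(-2.3) = -0.2174; later rows by forward substitution.
  T[0,:] = [+0.0000, -0.2174, +0.6522]
  T[1,:] = [+0.0000, +0.0331, -0.8384]
  T[2,:] = [+0.0000, +0.0126, +0.6520]
|roots of det(T-λI)|: 0.6345, 0.0506, 0.0000.
ρ = 0.6345; 0.6345 < 1 ⇒ converges.

yes, ρ = 0.6345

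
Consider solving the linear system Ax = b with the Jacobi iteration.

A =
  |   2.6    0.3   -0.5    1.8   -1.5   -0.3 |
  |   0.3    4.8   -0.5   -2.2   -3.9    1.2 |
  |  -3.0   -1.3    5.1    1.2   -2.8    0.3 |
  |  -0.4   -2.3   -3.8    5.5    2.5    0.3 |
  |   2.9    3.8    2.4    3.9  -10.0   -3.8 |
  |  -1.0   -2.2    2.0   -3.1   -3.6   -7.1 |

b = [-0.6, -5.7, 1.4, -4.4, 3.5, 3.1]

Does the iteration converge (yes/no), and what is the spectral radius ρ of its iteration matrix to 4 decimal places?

no, ρ = 1.1441

Let D = diag(2.6, 4.8, 5.1, 5.5, -10, -7.1); L, U the strict triangles.
T_J = -D⁻¹(L+U): T[5,1] = -(-2.2)/(-7.1) = -0.3099; T[5,5] = 0.
  T[0,:] = [+0.0000 -0.1154 +0.1923 -0.6923 +0.5769 +0.1154]
  T[1,:] = [-0.0625 +0.0000 +0.1042 +0.4583 +0.8125 -0.2500]
  T[2,:] = [+0.5882 +0.2549 +0.0000 -0.2353 +0.5490 -0.0588]
  T[3,:] = [+0.0727 +0.4182 +0.6909 +0.0000 -0.4545 -0.0545]
  T[4,:] = [+0.2900 +0.3800 +0.2400 +0.3900 +0.0000 -0.3800]
  T[5,:] = [-0.1408 -0.3099 +0.2817 -0.4366 -0.5070 +0.0000]
|eigenvalues of T|: 1.1441, 0.5344, 0.4821, 0.4821, 0.4263, 0.4263.
spectral radius ρ = 1.1441; 1.1441 > 1 ⇒ diverges.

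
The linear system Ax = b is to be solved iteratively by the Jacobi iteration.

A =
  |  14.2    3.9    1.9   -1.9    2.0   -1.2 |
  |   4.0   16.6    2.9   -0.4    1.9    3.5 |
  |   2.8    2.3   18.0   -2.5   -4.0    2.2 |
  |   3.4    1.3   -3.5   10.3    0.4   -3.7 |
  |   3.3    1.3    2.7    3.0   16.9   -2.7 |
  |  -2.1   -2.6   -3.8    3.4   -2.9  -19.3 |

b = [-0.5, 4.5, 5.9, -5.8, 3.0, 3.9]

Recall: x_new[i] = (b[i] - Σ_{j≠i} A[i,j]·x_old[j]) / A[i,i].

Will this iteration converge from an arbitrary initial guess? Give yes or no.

Write A = D+L+U with D = diag(14.2, 16.6, 18, 10.3, 16.9, -19.3).
Jacobi T = -D⁻¹(L+U): T[3,2] = -(-3.5)/(10.3) = +0.3398; T[3,3] = 0.
  T[0,:] = [+0.0000, -0.2746, -0.1338, +0.1338, -0.1408, +0.0845]
  T[1,:] = [-0.2410, +0.0000, -0.1747, +0.0241, -0.1145, -0.2108]
  T[2,:] = [-0.1556, -0.1278, +0.0000, +0.1389, +0.2222, -0.1222]
  T[3,:] = [-0.3301, -0.1262, +0.3398, +0.0000, -0.0388, +0.3592]
  T[4,:] = [-0.1953, -0.0769, -0.1598, -0.1775, +0.0000, +0.1598]
  T[5,:] = [-0.1088, -0.1347, -0.1969, +0.1762, -0.1503, +0.0000]
|λ(T)| sorted: 0.5064, 0.3026, 0.3015, 0.3015, 0.2395, 0.2395.
ρ = 0.5064; 0.5064 < 1: convergent.

yes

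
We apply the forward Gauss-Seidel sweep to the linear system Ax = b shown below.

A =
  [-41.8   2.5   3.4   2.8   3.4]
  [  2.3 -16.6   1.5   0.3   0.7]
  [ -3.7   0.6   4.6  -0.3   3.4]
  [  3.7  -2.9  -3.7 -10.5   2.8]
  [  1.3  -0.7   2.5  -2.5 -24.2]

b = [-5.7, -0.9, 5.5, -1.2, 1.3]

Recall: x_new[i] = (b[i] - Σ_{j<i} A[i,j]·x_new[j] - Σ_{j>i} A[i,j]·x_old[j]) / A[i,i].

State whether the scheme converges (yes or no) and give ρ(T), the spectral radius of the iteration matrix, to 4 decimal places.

yes, ρ = 0.1520

Diagonal D = diag(-41.8, -16.6, 4.6, -10.5, -24.2); L, U strict lower/upper.
GS T = -(D+L)⁻¹U: row 0 first, T[0,2] = -(3.4)/(-41.8) = +0.0813; later rows by forward substitution.
  T[0,:] = [+0.0000 +0.0598 +0.0813 +0.0670 +0.0813]
  T[1,:] = [+0.0000 +0.0083 +0.1016 +0.0274 +0.0534]
  T[2,:] = [+0.0000 +0.0470 +0.0522 +0.1155 -0.6807]
  T[3,:] = [+0.0000 +0.0022 -0.0178 -0.0247 +0.5204]
  T[4,:] = [+0.0000 +0.0076 +0.0087 +0.0173 -0.1213]
moduli |λ_i(T)| = 0.1520, 0.0886, 0.0194, 0.0194, 0.0000.
ρ = 0.1520; 0.1520 < 1 ⇒ converges.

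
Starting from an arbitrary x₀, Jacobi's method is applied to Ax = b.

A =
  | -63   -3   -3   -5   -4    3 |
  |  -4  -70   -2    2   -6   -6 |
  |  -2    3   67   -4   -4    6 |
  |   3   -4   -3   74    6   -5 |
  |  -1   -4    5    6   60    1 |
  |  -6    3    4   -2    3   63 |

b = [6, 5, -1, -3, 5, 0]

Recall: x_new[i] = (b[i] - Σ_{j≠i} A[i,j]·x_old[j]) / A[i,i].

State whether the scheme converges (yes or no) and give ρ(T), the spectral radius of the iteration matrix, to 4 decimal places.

Diagonal D = diag(-63, -70, 67, 74, 60, 63); L, U strict lower/upper.
Jacobi: T = -D⁻¹(L+U), T[0,5] = -(3)/(-63) = +0.0476; T[0,0] = 0.
  T[0,:] = [+0.0000, -0.0476, -0.0476, -0.0794, -0.0635, +0.0476]
  T[1,:] = [-0.0571, +0.0000, -0.0286, +0.0286, -0.0857, -0.0857]
  T[2,:] = [+0.0299, -0.0448, +0.0000, +0.0597, +0.0597, -0.0896]
  T[3,:] = [-0.0405, +0.0541, +0.0405, +0.0000, -0.0811, +0.0676]
  T[4,:] = [+0.0167, +0.0667, -0.0833, -0.1000, +0.0000, -0.0167]
  T[5,:] = [+0.0952, -0.0476, -0.0635, +0.0317, -0.0476, +0.0000]
|roots of det(T-λI)|: 0.1680, 0.1406, 0.0890, 0.0890, 0.0859, 0.0231.
ρ(T) = max|λ| = 0.1680; 0.1680 < 1 ⇒ converges.

yes, ρ = 0.1680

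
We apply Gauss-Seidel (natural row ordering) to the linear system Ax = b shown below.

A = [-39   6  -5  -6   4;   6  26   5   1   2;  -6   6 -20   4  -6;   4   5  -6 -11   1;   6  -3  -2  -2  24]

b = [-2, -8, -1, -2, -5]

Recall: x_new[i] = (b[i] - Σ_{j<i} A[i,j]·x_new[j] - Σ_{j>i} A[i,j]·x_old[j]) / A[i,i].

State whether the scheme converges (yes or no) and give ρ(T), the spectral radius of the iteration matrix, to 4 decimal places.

Split A = D + L + U, D = diag(-39, 26, -20, -11, 24).
GS T = -(D+L)⁻¹U: row 0 first, T[0,3] = -(-6)/(-39) = -0.1538; later rows by forward substitution.
  T[0,:] = [+0.0000 +0.1538 -0.1282 -0.1538 +0.1026]
  T[1,:] = [+0.0000 -0.0355 -0.1627 -0.0030 -0.1006]
  T[2,:] = [+0.0000 -0.0568 -0.0104 +0.2453 -0.3609]
  T[3,:] = [+0.0000 +0.0708 -0.1149 -0.1911 +0.2794]
  T[4,:] = [+0.0000 -0.0417 +0.0013 +0.0426 -0.0450]
moduli |λ_i(T)| = 0.2458, 0.1291, 0.1291, 0.0328, 0.0000.
spectral radius ρ = 0.2458; 0.2458 < 1: convergent.

yes, ρ = 0.2458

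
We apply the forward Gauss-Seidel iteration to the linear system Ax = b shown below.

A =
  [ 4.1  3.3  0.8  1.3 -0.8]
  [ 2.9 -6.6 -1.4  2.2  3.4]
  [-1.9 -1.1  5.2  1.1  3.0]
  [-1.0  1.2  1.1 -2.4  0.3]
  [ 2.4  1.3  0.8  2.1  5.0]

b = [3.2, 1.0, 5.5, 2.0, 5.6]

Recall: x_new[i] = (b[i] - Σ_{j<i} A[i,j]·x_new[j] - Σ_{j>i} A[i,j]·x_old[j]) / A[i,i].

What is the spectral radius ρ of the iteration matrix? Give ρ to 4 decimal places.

Write A = D+L+U with D = diag(4.1, -6.6, 5.2, -2.4, 5).
Gauss-Seidel: T = -(D+L)⁻¹U, row 0 first, T[0,4] = -(-0.8)/(4.1) = +0.1951; later rows by forward substitution.
  T[0,:] = [+0.0000  -0.8049  -0.1951  -0.3171  +0.1951]
  T[1,:] = [+0.0000  -0.3537  -0.2979  +0.1940  +0.6009]
  T[2,:] = [+0.0000  -0.3689  -0.1343  -0.2864  -0.3785]
  T[3,:] = [+0.0000  -0.0105  -0.1292  +0.0979  +0.1707]
  T[4,:] = [+0.0000  +0.5417  +0.2468  +0.1065  -0.2610]
moduli |λ_i(T)| = 0.8984, 0.4274, 0.1397, 0.0404, 0.0000.
ρ = 0.8984; 0.8984 < 1, so it converges for any x₀.

0.8984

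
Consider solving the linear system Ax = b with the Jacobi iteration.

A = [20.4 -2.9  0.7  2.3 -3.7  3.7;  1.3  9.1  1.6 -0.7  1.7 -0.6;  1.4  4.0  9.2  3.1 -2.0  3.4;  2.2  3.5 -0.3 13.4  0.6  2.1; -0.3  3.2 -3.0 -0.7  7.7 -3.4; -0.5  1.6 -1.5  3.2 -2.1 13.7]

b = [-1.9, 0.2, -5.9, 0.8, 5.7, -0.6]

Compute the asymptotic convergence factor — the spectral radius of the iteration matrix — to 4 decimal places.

0.5474

Let D = diag(20.4, 9.1, 9.2, 13.4, 7.7, 13.7); L, U the strict triangles.
Jacobi T = -D⁻¹(L+U): T[2,4] = -(-2)/(9.2) = +0.2174; T[2,2] = 0.
  T[0,:] = [+0.0000  +0.1422  -0.0343  -0.1127  +0.1814  -0.1814]
  T[1,:] = [-0.1429  +0.0000  -0.1758  +0.0769  -0.1868  +0.0659]
  T[2,:] = [-0.1522  -0.4348  +0.0000  -0.3370  +0.2174  -0.3696]
  T[3,:] = [-0.1642  -0.2612  +0.0224  +0.0000  -0.0448  -0.1567]
  T[4,:] = [+0.0390  -0.4156  +0.3896  +0.0909  +0.0000  +0.4416]
  T[5,:] = [+0.0365  -0.1168  +0.1095  -0.2336  +0.1533  +0.0000]
|eigenvalues of T|: 0.5474, 0.4555, 0.1984, 0.1733, 0.1733, 0.0925.
spectral radius ρ = 0.5474; 0.5474 < 1: convergent.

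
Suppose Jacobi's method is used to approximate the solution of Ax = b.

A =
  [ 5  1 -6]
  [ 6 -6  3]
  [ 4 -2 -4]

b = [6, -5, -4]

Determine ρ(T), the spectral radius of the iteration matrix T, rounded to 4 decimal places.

1.1628

Let D = diag(5, -6, -4); L, U the strict triangles.
Jacobi T = -D⁻¹(L+U): T[0,1] = -(1)/(5) = -0.2000; T[0,0] = 0.
  T[0,:] = [+0.0000 -0.2000 +1.2000]
  T[1,:] = [+1.0000 +0.0000 +0.5000]
  T[2,:] = [+1.0000 -0.5000 +0.0000]
|λ(T)| sorted: 1.1628, 0.7759, 0.7759.
ρ = 1.1628; 1.1628 > 1: divergent.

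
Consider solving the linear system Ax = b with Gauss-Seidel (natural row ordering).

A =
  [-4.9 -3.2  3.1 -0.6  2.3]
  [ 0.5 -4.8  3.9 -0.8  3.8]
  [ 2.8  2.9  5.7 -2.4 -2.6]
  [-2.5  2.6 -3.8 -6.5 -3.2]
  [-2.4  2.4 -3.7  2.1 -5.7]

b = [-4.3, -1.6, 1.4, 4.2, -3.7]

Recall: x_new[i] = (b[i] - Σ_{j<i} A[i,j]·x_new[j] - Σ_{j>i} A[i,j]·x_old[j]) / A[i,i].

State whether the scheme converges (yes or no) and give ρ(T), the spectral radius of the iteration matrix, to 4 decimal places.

no, ρ = 1.1799

Let D = diag(-4.9, -4.8, 5.7, -6.5, -5.7); L, U the strict triangles.
T_GS = -(D+L)⁻¹U: row 0 first, T[0,3] = -(-0.6)/(-4.9) = -0.1224; later rows by forward substitution.
  T[0,:] = [+0.0000, -0.6531, +0.6327, -0.1224, +0.4694]
  T[1,:] = [+0.0000, -0.0680, +0.8784, -0.1794, +0.8406]
  T[2,:] = [+0.0000, +0.3554, -0.7577, +0.5725, -0.2021]
  T[3,:] = [+0.0000, +0.0162, +0.5510, -0.3594, -0.2185]
  T[4,:] = [+0.0000, +0.0216, +0.7983, -0.5280, +0.2070]
|eigenvalues of T|: 1.1799, 0.5406, 0.4877, 0.1489, 0.0000.
ρ = 1.1799; 1.1799 > 1 ⇒ diverges.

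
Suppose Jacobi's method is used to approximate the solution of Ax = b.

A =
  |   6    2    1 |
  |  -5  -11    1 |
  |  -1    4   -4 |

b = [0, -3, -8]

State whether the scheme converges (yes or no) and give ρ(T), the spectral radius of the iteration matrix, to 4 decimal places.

yes, ρ = 0.6432

Let D = diag(6, -11, -4); L, U the strict triangles.
Jacobi T = -D⁻¹(L+U): T[2,1] = -(4)/(-4) = +1.0000; T[2,2] = 0.
  T[0,:] = [+0.0000  -0.3333  -0.1667]
  T[1,:] = [-0.4545  +0.0000  +0.0909]
  T[2,:] = [-0.2500  +1.0000  +0.0000]
moduli |λ_i(T)| = 0.6432, 0.3600, 0.3600.
spectral radius ρ = 0.6432; 0.6432 < 1, so it converges for any x₀.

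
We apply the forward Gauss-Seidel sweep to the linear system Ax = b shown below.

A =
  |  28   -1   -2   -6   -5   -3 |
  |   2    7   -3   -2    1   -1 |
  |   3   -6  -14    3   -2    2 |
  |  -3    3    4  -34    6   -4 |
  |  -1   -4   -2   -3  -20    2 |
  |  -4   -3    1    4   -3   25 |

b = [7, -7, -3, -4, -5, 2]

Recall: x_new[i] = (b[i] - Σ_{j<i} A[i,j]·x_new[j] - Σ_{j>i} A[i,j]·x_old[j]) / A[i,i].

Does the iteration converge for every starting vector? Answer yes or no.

yes

Split A = D + L + U, D = diag(28, 7, -14, -34, -20, 25).
T_GS = -(D+L)⁻¹U: row 0 first, T[0,4] = -(-5)/(28) = +0.1786; later rows by forward substitution.
  T[0,:] = [+0.0000 +0.0357 +0.0714 +0.2143 +0.1786 +0.1071]
  T[1,:] = [+0.0000 -0.0102 +0.4082 +0.2245 -0.1939 +0.1122]
  T[2,:] = [+0.0000 +0.0120 -0.1596 +0.1640 -0.0215 +0.1177]
  T[3,:] = [+0.0000 -0.0026 +0.0109 +0.0202 +0.1411 -0.1033]
  T[4,:] = [+0.0000 -0.0006 -0.0709 -0.0750 +0.0108 +0.0759]
  T[5,:] = [+0.0000 +0.0044 +0.0565 +0.0424 -0.0151 +0.0516]
|λ(T)| sorted: 0.2357, 0.1498, 0.1498, 0.0743, 0.0235, 0.0000.
ρ = 0.2357; 0.2357 < 1 ⇒ converges.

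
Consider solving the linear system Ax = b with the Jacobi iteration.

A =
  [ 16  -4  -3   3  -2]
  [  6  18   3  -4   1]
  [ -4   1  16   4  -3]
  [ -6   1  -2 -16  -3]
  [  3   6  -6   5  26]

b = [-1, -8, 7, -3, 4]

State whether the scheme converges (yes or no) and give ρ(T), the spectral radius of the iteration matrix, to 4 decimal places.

yes, ρ = 0.5806

A = D + L + U where D = diag(16, 18, 16, -16, 26).
Jacobi: T = -D⁻¹(L+U), T[2,3] = -(4)/(16) = -0.2500; T[2,2] = 0.
  T[0,:] = [+0.0000, +0.2500, +0.1875, -0.1875, +0.1250]
  T[1,:] = [-0.3333, +0.0000, -0.1667, +0.2222, -0.0556]
  T[2,:] = [+0.2500, -0.0625, +0.0000, -0.2500, +0.1875]
  T[3,:] = [-0.3750, +0.0625, -0.1250, +0.0000, -0.1875]
  T[4,:] = [-0.1154, -0.2308, +0.2308, -0.1923, +0.0000]
eigenvalue magnitudes: 0.5806, 0.3012, 0.2684, 0.2684, 0.2155.
ρ(T) = max|λ| = 0.5806; 0.5806 < 1: convergent.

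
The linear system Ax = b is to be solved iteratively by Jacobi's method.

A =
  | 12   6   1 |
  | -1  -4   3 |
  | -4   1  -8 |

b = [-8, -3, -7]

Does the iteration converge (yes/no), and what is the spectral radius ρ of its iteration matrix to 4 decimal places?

A = D + L + U where D = diag(12, -4, -8).
T_J = -D⁻¹(L+U): T[2,0] = -(-4)/(-8) = -0.5000; T[2,2] = 0.
  T[0,:] = [+0.0000 -0.5000 -0.0833]
  T[1,:] = [-0.2500 +0.0000 +0.7500]
  T[2,:] = [-0.5000 +0.1250 +0.0000]
|roots of det(T-λI)|: 0.7233, 0.5127, 0.5127.
ρ(T) = max|λ| = 0.7233; 0.7233 < 1 ⇒ converges.

yes, ρ = 0.7233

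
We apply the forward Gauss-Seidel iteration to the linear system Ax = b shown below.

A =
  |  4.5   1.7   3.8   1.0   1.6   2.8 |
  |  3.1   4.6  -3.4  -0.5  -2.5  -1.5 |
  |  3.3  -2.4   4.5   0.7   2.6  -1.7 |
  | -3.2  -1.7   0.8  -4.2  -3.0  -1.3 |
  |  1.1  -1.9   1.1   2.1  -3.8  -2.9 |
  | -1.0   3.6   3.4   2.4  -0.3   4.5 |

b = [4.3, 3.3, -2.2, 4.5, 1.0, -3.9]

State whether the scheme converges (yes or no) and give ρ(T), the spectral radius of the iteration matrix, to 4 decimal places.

no, ρ = 1.3107

Split A = D + L + U, D = diag(4.5, 4.6, 4.5, -4.2, -3.8, 4.5).
Gauss-Seidel: T = -(D+L)⁻¹U, row 0 first, T[0,3] = -(1)/(4.5) = -0.2222; later rows by forward substitution.
  T[0,:] = [+0.0000  -0.3778  -0.8444  -0.2222  -0.3556  -0.6222]
  T[1,:] = [+0.0000  +0.2546  +1.3082  +0.2585  +0.7831  +0.7454]
  T[2,:] = [+0.0000  +0.4128  +1.3170  +0.1452  +0.1006  +1.2316]
  T[3,:] = [+0.0000  +0.2634  +0.3647  +0.0924  -0.7412  +0.0974]
  T[4,:] = [+0.0000  +0.0284  -0.3158  -0.1005  -0.8749  -0.9056]
  T[5,:] = [+0.0000  -0.7381  -2.4448  -0.4218  -0.4445  -1.7775]
moduli |λ_i(T)| = 1.3107, 0.7158, 0.7158, 0.1172, 0.0668, 0.0000.
ρ = 1.3107; 1.3107 > 1 ⇒ diverges.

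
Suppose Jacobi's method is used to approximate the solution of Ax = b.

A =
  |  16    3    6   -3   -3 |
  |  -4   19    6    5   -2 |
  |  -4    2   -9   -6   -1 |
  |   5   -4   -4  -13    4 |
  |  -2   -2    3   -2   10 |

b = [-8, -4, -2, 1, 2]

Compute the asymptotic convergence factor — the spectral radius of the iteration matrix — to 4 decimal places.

0.8598

Write A = D+L+U with D = diag(16, 19, -9, -13, 10).
T_J = -D⁻¹(L+U): T[1,3] = -(5)/(19) = -0.2632; T[1,1] = 0.
  T[0,:] = [+0.0000, -0.1875, -0.3750, +0.1875, +0.1875]
  T[1,:] = [+0.2105, +0.0000, -0.3158, -0.2632, +0.1053]
  T[2,:] = [-0.4444, +0.2222, +0.0000, -0.6667, -0.1111]
  T[3,:] = [+0.3846, -0.3077, -0.3077, +0.0000, +0.3077]
  T[4,:] = [+0.2000, +0.2000, -0.3000, +0.2000, +0.0000]
moduli |λ_i(T)| = 0.8598, 0.4634, 0.4634, 0.1207, 0.1207.
ρ(T) = max|λ| = 0.8598; 0.8598 < 1 ⇒ converges.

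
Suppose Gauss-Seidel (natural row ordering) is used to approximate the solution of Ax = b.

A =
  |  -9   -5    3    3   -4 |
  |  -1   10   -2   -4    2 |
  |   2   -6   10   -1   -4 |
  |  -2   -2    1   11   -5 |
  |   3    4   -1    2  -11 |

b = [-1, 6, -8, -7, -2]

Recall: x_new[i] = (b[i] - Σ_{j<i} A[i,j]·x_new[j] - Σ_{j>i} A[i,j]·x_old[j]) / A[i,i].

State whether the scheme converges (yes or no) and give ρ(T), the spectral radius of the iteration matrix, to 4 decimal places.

yes, ρ = 0.5380

Write A = D+L+U with D = diag(-9, 10, 10, 11, -11).
Gauss-Seidel: T = -(D+L)⁻¹U, row 0 first, T[0,2] = -(3)/(-9) = +0.3333; later rows by forward substitution.
  T[0,:] = [+0.0000, -0.5556, +0.3333, +0.3333, -0.4444]
  T[1,:] = [+0.0000, -0.0556, +0.2333, +0.4333, -0.2444]
  T[2,:] = [+0.0000, +0.0778, +0.0733, +0.2933, +0.3422]
  T[3,:] = [+0.0000, -0.1182, +0.0964, +0.1127, +0.2982]
  T[4,:] = [+0.0000, -0.2003, +0.1866, +0.2423, -0.1870]
|eigenvalues of T|: 0.5380, 0.2664, 0.2664, 0.0361, 0.0000.
ρ = 0.5380; 0.5380 < 1: convergent.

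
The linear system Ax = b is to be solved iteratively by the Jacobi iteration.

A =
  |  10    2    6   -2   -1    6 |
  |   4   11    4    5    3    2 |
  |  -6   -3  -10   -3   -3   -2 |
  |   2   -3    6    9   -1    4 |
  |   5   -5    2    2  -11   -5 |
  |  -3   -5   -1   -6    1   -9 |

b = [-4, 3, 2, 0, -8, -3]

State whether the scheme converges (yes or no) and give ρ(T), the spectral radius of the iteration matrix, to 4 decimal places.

no, ρ = 1.3431

Split A = D + L + U, D = diag(10, 11, -10, 9, -11, -9).
Jacobi: T = -D⁻¹(L+U), T[0,5] = -(6)/(10) = -0.6000; T[0,0] = 0.
  T[0,:] = [+0.0000, -0.2000, -0.6000, +0.2000, +0.1000, -0.6000]
  T[1,:] = [-0.3636, +0.0000, -0.3636, -0.4545, -0.2727, -0.1818]
  T[2,:] = [-0.6000, -0.3000, +0.0000, -0.3000, -0.3000, -0.2000]
  T[3,:] = [-0.2222, +0.3333, -0.6667, +0.0000, +0.1111, -0.4444]
  T[4,:] = [+0.4545, -0.4545, +0.1818, +0.1818, +0.0000, -0.4545]
  T[5,:] = [-0.3333, -0.5556, -0.1111, -0.6667, +0.1111, +0.0000]
moduli |λ_i(T)| = 1.3431, 0.8932, 0.5063, 0.5063, 0.3022, 0.3022.
spectral radius ρ = 1.3431; 1.3431 > 1: divergent.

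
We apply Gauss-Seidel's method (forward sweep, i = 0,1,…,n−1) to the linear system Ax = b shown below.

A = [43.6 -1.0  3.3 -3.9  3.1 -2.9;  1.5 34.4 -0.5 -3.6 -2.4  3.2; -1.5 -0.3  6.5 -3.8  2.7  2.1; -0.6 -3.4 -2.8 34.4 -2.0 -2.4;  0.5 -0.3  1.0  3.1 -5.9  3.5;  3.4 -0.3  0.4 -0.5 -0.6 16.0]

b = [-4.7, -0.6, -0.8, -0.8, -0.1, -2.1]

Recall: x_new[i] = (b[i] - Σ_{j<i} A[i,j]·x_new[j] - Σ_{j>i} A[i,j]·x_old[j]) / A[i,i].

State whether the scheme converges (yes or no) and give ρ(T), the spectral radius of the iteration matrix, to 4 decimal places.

A = D + L + U where D = diag(43.6, 34.4, 6.5, 34.4, -5.9, 16).
T_GS = -(D+L)⁻¹U: row 0 first, T[0,5] = -(-2.9)/(43.6) = +0.0665; later rows by forward substitution.
  T[0,:] = [+0.0000 +0.0229 -0.0757 +0.0894 -0.0711 +0.0665]
  T[1,:] = [+0.0000 -0.0010 +0.0178 +0.1008 +0.0729 -0.0959]
  T[2,:] = [+0.0000 +0.0052 -0.0166 +0.6099 -0.4284 -0.3122]
  T[3,:] = [+0.0000 +0.0007 -0.0009 +0.0612 +0.0292 +0.0360]
  T[4,:] = [+0.0000 +0.0033 -0.0106 +0.1380 -0.0670 +0.5698]
  T[5,:] = [+0.0000 -0.0049 +0.0164 -0.0253 +0.0256 +0.0144]
eigenvalue magnitudes: 0.2336, 0.1335, 0.1335, 0.0991, 0.0035, 0.0000.
ρ = 0.2336; 0.2336 < 1, so it converges for any x₀.

yes, ρ = 0.2336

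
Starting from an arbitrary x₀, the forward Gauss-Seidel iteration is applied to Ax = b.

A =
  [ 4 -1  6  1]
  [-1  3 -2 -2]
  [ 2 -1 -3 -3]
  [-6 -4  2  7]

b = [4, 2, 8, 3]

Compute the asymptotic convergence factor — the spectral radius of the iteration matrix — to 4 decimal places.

Diagonal D = diag(4, 3, -3, 7); L, U strict lower/upper.
T_GS = -(D+L)⁻¹U: row 0 first, T[0,1] = -(-1)/(4) = +0.2500; later rows by forward substitution.
  T[0,:] = [+0.0000 +0.2500 -1.5000 -0.2500]
  T[1,:] = [+0.0000 +0.0833 +0.1667 +0.5833]
  T[2,:] = [+0.0000 +0.1389 -1.0556 -1.3611]
  T[3,:] = [+0.0000 +0.2222 -0.8889 +0.5079]
moduli |λ_i(T)| = 1.6756, 1.1363, 0.0750, 0.0000.
ρ = 1.6756; 1.6756 > 1 ⇒ diverges.

1.6756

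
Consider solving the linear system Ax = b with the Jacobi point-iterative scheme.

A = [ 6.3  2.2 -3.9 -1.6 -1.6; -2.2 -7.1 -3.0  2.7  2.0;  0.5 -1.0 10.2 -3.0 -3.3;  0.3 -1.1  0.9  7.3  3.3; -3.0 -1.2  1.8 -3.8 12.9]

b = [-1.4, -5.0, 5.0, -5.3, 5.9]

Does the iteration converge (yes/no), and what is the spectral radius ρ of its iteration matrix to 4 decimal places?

Write A = D+L+U with D = diag(6.3, -7.1, 10.2, 7.3, 12.9).
Jacobi: T = -D⁻¹(L+U), T[3,4] = -(3.3)/(7.3) = -0.4521; T[3,3] = 0.
  T[0,:] = [+0.0000 -0.3492 +0.6190 +0.2540 +0.2540]
  T[1,:] = [-0.3099 +0.0000 -0.4225 +0.3803 +0.2817]
  T[2,:] = [-0.0490 +0.0980 +0.0000 +0.2941 +0.3235]
  T[3,:] = [-0.0411 +0.1507 -0.1233 +0.0000 -0.4521]
  T[4,:] = [+0.2326 +0.0930 -0.1395 +0.2946 +0.0000]
|λ(T)| sorted: 0.5159, 0.4324, 0.4324, 0.3838, 0.3838.
spectral radius ρ = 0.5159; 0.5159 < 1, so it converges for any x₀.

yes, ρ = 0.5159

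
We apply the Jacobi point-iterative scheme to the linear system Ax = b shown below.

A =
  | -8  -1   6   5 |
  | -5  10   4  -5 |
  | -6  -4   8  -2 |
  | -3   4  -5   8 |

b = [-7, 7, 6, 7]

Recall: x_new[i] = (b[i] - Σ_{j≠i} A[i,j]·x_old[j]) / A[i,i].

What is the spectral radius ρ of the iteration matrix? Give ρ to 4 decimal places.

Write A = D+L+U with D = diag(-8, 10, 8, 8).
T_J = -D⁻¹(L+U): T[0,2] = -(6)/(-8) = +0.7500; T[0,0] = 0.
  T[0,:] = [+0.0000 -0.1250 +0.7500 +0.6250]
  T[1,:] = [+0.5000 +0.0000 -0.4000 +0.5000]
  T[2,:] = [+0.7500 +0.5000 +0.0000 +0.2500]
  T[3,:] = [+0.3750 -0.5000 +0.6250 +0.0000]
eigenvalue magnitudes: 1.1334, 0.7275, 0.7275, 0.6460.
ρ(T) = max|λ| = 1.1334; 1.1334 > 1 ⇒ diverges.

1.1334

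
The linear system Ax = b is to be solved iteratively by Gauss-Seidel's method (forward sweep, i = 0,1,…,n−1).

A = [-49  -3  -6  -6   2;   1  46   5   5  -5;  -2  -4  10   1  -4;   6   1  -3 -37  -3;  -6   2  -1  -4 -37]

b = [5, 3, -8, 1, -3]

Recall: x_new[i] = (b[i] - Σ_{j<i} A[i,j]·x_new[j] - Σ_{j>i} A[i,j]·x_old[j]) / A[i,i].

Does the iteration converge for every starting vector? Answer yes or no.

yes

Let D = diag(-49, 46, 10, -37, -37); L, U the strict triangles.
Gauss-Seidel: T = -(D+L)⁻¹U, row 0 first, T[0,1] = -(-3)/(-49) = -0.0612; later rows by forward substitution.
  T[0,:] = [+0.0000  -0.0612  -0.1224  -0.1224  +0.0408]
  T[1,:] = [+0.0000  +0.0013  -0.1060  -0.1060  +0.1078]
  T[2,:] = [+0.0000  -0.0117  -0.0669  -0.1669  +0.4513]
  T[3,:] = [+0.0000  -0.0089  -0.0173  -0.0092  -0.1081]
  T[4,:] = [+0.0000  +0.0113  +0.0178  +0.0196  -0.0013]
moduli |λ_i(T)| = 0.1605, 0.0593, 0.0593, 0.0155, 0.0000.
ρ = 0.1605; 0.1605 < 1: convergent.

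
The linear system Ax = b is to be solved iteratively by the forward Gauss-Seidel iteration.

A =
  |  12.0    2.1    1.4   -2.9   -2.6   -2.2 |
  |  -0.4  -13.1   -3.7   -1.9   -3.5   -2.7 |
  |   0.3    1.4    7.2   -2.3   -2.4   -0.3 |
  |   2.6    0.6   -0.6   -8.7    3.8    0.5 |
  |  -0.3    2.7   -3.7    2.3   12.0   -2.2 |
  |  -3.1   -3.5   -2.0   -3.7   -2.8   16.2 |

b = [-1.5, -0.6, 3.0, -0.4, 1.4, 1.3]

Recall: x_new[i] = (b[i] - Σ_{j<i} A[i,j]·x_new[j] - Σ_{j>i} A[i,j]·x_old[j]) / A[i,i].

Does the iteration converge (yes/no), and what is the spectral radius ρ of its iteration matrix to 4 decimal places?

A = D + L + U where D = diag(12, -13.1, 7.2, -8.7, 12, 16.2).
T_GS = -(D+L)⁻¹U: row 0 first, T[0,1] = -(2.1)/(12) = -0.1750; later rows by forward substitution.
  T[0,:] = [+0.0000, -0.1750, -0.1167, +0.2417, +0.2167, +0.1833]
  T[1,:] = [+0.0000, +0.0053, -0.2789, -0.1524, -0.2738, -0.2117]
  T[2,:] = [+0.0000, +0.0063, +0.0591, +0.3390, +0.3775, +0.0752]
  T[3,:] = [+0.0000, -0.0524, -0.0582, +0.0383, +0.4566, +0.0925]
  T[4,:] = [+0.0000, +0.0064, +0.0892, +0.1375, +0.0959, +0.2410]
  T[5,:] = [+0.0000, -0.0424, -0.0732, +0.0877, +0.1498, +0.0614]
|roots of det(T-λI)|: 0.5014, 0.2206, 0.2206, 0.0996, 0.0996, 0.0000.
ρ = 0.5014; 0.5014 < 1: convergent.

yes, ρ = 0.5014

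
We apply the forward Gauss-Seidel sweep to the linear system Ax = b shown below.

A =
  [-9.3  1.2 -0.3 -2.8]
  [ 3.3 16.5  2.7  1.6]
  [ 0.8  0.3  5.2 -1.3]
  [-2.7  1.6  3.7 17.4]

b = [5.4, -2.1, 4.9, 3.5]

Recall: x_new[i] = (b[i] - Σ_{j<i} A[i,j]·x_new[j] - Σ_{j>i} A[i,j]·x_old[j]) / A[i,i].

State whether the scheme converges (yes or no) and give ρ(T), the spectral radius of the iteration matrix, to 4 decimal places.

Let D = diag(-9.3, 16.5, 5.2, 17.4); L, U the strict triangles.
T_GS = -(D+L)⁻¹U: row 0 first, T[0,3] = -(-2.8)/(-9.3) = -0.3011; later rows by forward substitution.
  T[0,:] = [+0.0000, +0.1290, -0.0323, -0.3011]
  T[1,:] = [+0.0000, -0.0258, -0.1572, -0.0368]
  T[2,:] = [+0.0000, -0.0184, +0.0140, +0.2984]
  T[3,:] = [+0.0000, +0.0263, +0.0065, -0.1068]
|roots of det(T-λI)|: 0.1661, 0.0702, 0.0702, 0.0000.
ρ(T) = max|λ| = 0.1661; 0.1661 < 1: convergent.

yes, ρ = 0.1661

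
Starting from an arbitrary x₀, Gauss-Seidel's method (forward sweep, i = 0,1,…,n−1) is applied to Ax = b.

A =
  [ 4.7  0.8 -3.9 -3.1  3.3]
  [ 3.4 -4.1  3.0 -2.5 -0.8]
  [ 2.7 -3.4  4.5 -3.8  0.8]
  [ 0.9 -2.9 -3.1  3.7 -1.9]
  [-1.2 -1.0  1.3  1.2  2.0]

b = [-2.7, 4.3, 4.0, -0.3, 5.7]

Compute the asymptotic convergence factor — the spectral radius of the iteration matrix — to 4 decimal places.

1.1252

Split A = D + L + U, D = diag(4.7, -4.1, 4.5, 3.7, 2).
Gauss-Seidel: T = -(D+L)⁻¹U, row 0 first, T[0,2] = -(-3.9)/(4.7) = +0.8298; later rows by forward substitution.
  T[0,:] = [+0.0000 -0.1702 +0.8298 +0.6596 -0.7021]
  T[1,:] = [+0.0000 -0.1412 +1.4198 -0.0628 -0.7774]
  T[2,:] = [+0.0000 -0.0045 +0.5749 +0.4013 -0.3439]
  T[3,:] = [+0.0000 -0.0730 +1.3927 +0.1265 -0.2131]
  T[4,:] = [+0.0000 -0.1260 -0.0015 +0.0276 -0.4586]
|roots of det(T-λI)|: 1.1252, 0.5652, 0.5652, 0.0902, 0.0000.
ρ = 1.1252; 1.1252 > 1, so it fails to converge.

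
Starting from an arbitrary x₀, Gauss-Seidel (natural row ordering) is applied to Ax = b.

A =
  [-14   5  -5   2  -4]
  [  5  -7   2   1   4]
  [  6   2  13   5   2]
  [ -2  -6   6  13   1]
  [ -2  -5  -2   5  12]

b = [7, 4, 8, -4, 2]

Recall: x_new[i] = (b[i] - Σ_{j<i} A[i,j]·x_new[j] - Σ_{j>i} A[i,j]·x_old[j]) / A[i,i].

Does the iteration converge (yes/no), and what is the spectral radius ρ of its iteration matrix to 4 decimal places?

yes, ρ = 0.5778

Write A = D+L+U with D = diag(-14, -7, 13, 13, 12).
Gauss-Seidel: T = -(D+L)⁻¹U, row 0 first, T[0,1] = -(5)/(-14) = +0.3571; later rows by forward substitution.
  T[0,:] = [+0.0000 +0.3571 -0.3571 +0.1429 -0.2857]
  T[1,:] = [+0.0000 +0.2551 +0.0306 +0.2449 +0.3673]
  T[2,:] = [+0.0000 -0.2041 +0.1601 -0.4882 -0.0785]
  T[3,:] = [+0.0000 +0.2669 -0.1147 +0.3603 +0.0849]
  T[4,:] = [+0.0000 +0.0206 +0.0277 -0.1057 +0.0570]
|λ(T)| sorted: 0.5778, 0.3212, 0.0950, 0.0285, 0.0000.
ρ(T) = max|λ| = 0.5778; 0.5778 < 1: convergent.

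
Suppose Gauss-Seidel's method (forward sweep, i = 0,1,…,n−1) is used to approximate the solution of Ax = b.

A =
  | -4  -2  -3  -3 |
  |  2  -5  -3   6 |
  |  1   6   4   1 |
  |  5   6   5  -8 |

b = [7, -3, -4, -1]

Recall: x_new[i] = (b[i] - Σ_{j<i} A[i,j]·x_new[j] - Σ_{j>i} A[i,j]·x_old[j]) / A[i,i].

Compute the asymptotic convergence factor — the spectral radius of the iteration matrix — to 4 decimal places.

Write A = D+L+U with D = diag(-4, -5, 4, -8).
GS T = -(D+L)⁻¹U: row 0 first, T[0,2] = -(-3)/(-4) = -0.7500; later rows by forward substitution.
  T[0,:] = [+0.0000  -0.5000  -0.7500  -0.7500]
  T[1,:] = [+0.0000  -0.2000  -0.9000  +0.9000]
  T[2,:] = [+0.0000  +0.4250  +1.5375  -1.4125]
  T[3,:] = [+0.0000  -0.1969  -0.1828  -0.6766]
|eigenvalues of T|: 1.3228, 0.7117, 0.0498, 0.0000.
ρ = 1.3228; 1.3228 > 1: divergent.

1.3228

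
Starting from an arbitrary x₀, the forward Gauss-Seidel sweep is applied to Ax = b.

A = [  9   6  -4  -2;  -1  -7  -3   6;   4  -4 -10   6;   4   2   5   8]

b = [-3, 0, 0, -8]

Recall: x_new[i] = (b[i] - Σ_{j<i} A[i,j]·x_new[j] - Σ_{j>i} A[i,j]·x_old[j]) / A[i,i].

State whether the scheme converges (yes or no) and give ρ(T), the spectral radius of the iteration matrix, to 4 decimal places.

Split A = D + L + U, D = diag(9, -7, -10, 8).
Gauss-Seidel: T = -(D+L)⁻¹U, row 0 first, T[0,2] = -(-4)/(9) = +0.4444; later rows by forward substitution.
  T[0,:] = [+0.0000  -0.6667  +0.4444  +0.2222]
  T[1,:] = [+0.0000  +0.0952  -0.4921  +0.8254]
  T[2,:] = [+0.0000  -0.3048  +0.3746  +0.3587]
  T[3,:] = [+0.0000  +0.5000  -0.3333  -0.5417]
|λ(T)| sorted: 0.9064, 0.6994, 0.1352, 0.0000.
ρ = 0.9064; 0.9064 < 1: convergent.

yes, ρ = 0.9064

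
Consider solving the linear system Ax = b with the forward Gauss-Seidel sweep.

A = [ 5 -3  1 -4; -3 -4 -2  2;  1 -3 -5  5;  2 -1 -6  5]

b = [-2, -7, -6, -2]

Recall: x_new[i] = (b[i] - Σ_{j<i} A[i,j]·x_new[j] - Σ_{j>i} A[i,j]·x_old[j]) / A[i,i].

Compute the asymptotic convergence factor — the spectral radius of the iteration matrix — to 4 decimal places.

1.3008

Split A = D + L + U, D = diag(5, -4, -5, 5).
T_GS = -(D+L)⁻¹U: row 0 first, T[0,2] = -(1)/(5) = -0.2000; later rows by forward substitution.
  T[0,:] = [+0.0000  +0.6000  -0.2000  +0.8000]
  T[1,:] = [+0.0000  -0.4500  -0.3500  -0.1000]
  T[2,:] = [+0.0000  +0.3900  +0.1700  +1.2200]
  T[3,:] = [+0.0000  +0.1380  +0.2140  +1.1240]
|roots of det(T-λI)|: 1.3008, 0.3037, 0.3037, 0.0000.
ρ = 1.3008; 1.3008 > 1, so it fails to converge.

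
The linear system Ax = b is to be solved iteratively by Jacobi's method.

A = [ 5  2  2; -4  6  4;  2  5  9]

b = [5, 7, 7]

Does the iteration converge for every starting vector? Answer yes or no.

yes

Write A = D+L+U with D = diag(5, 6, 9).
Jacobi: T = -D⁻¹(L+U), T[0,2] = -(2)/(5) = -0.4000; T[0,0] = 0.
  T[0,:] = [+0.0000  -0.4000  -0.4000]
  T[1,:] = [+0.6667  +0.0000  -0.6667]
  T[2,:] = [-0.2222  -0.5556  +0.0000]
moduli |λ_i(T)| = 0.5866, 0.3893, 0.3893.
spectral radius ρ = 0.5866; 0.5866 < 1: convergent.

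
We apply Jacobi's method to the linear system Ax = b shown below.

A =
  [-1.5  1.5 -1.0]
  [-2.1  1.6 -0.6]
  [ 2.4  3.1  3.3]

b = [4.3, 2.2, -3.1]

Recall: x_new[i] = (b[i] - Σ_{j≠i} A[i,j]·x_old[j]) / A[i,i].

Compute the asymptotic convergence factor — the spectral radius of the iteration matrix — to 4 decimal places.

1.3598

Let D = diag(-1.5, 1.6, 3.3); L, U the strict triangles.
Jacobi: T = -D⁻¹(L+U), T[2,0] = -(2.4)/(3.3) = -0.7273; T[2,2] = 0.
  T[0,:] = [+0.0000 +1.0000 -0.6667]
  T[1,:] = [+1.3125 +0.0000 +0.3750]
  T[2,:] = [-0.7273 -0.9394 +0.0000]
moduli |λ_i(T)| = 1.3598, 0.9214, 0.4384.
spectral radius ρ = 1.3598; 1.3598 > 1, so it fails to converge.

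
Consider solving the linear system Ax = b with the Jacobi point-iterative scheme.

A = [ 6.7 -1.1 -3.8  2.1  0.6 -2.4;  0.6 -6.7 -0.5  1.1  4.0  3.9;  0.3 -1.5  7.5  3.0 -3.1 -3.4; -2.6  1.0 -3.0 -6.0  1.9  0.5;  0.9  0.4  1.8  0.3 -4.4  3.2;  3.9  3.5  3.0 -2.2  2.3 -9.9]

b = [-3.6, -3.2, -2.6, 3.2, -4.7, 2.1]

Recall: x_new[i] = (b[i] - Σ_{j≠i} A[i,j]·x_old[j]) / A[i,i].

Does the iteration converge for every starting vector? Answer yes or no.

no

Diagonal D = diag(6.7, -6.7, 7.5, -6, -4.4, -9.9); L, U strict lower/upper.
Jacobi T = -D⁻¹(L+U): T[0,3] = -(2.1)/(6.7) = -0.3134; T[0,0] = 0.
  T[0,:] = [+0.0000 +0.1642 +0.5672 -0.3134 -0.0896 +0.3582]
  T[1,:] = [+0.0896 +0.0000 -0.0746 +0.1642 +0.5970 +0.5821]
  T[2,:] = [-0.0400 +0.2000 +0.0000 -0.4000 +0.4133 +0.4533]
  T[3,:] = [-0.4333 +0.1667 -0.5000 +0.0000 +0.3167 +0.0833]
  T[4,:] = [+0.2045 +0.0909 +0.4091 +0.0682 +0.0000 +0.7273]
  T[5,:] = [+0.3939 +0.3535 +0.3030 -0.2222 +0.2323 +0.0000]
eigenvalue magnitudes: 1.2356, 0.5612, 0.5612, 0.4364, 0.4322, 0.1953.
spectral radius ρ = 1.2356; 1.2356 > 1 ⇒ diverges.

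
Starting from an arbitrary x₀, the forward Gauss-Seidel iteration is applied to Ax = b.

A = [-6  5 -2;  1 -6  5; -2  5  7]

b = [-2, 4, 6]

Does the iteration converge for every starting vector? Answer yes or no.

A = D + L + U where D = diag(-6, -6, 7).
GS T = -(D+L)⁻¹U: row 0 first, T[0,2] = -(-2)/(-6) = -0.3333; later rows by forward substitution.
  T[0,:] = [+0.0000  +0.8333  -0.3333]
  T[1,:] = [+0.0000  +0.1389  +0.7778]
  T[2,:] = [+0.0000  +0.1389  -0.6508]
|λ(T)| sorted: 0.7697, 0.2578, 0.0000.
ρ(T) = max|λ| = 0.7697; 0.7697 < 1: convergent.

yes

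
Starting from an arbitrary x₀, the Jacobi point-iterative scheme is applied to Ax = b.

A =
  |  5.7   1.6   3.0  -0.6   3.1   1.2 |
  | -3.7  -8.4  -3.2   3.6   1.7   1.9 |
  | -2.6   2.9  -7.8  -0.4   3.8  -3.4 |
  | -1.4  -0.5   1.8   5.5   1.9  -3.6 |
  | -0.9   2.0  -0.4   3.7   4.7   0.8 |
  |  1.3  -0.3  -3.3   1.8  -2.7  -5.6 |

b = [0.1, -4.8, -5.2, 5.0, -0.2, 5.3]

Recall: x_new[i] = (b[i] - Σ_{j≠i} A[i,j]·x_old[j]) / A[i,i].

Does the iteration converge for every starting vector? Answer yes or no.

no

Diagonal D = diag(5.7, -8.4, -7.8, 5.5, 4.7, -5.6); L, U strict lower/upper.
Jacobi: T = -D⁻¹(L+U), T[1,3] = -(3.6)/(-8.4) = +0.4286; T[1,1] = 0.
  T[0,:] = [+0.0000, -0.2807, -0.5263, +0.1053, -0.5439, -0.2105]
  T[1,:] = [-0.4405, +0.0000, -0.3810, +0.4286, +0.2024, +0.2262]
  T[2,:] = [-0.3333, +0.3718, +0.0000, -0.0513, +0.4872, -0.4359]
  T[3,:] = [+0.2545, +0.0909, -0.3273, +0.0000, -0.3455, +0.6545]
  T[4,:] = [+0.1915, -0.4255, +0.0851, -0.7872, +0.0000, -0.1702]
  T[5,:] = [+0.2321, -0.0536, -0.5893, +0.3214, -0.4821, +0.0000]
moduli |λ_i(T)| = 1.2902, 0.5658, 0.5658, 0.5355, 0.5355, 0.2951.
ρ = 1.2902; 1.2902 > 1 ⇒ diverges.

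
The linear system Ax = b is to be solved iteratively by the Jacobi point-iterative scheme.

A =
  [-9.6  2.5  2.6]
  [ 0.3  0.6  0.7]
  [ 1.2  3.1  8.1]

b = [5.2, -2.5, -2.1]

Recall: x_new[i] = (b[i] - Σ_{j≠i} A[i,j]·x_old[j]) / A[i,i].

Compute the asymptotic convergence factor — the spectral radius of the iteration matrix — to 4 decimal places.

0.6517

Diagonal D = diag(-9.6, 0.6, 8.1); L, U strict lower/upper.
T_J = -D⁻¹(L+U): T[1,2] = -(0.7)/(0.6) = -1.1667; T[1,1] = 0.
  T[0,:] = [+0.0000 +0.2604 +0.2708]
  T[1,:] = [-0.5000 +0.0000 -1.1667]
  T[2,:] = [-0.1481 -0.3827 +0.0000]
|roots of det(T-λI)|: 0.6517, 0.3855, 0.3855.
ρ(T) = max|λ| = 0.6517; 0.6517 < 1: convergent.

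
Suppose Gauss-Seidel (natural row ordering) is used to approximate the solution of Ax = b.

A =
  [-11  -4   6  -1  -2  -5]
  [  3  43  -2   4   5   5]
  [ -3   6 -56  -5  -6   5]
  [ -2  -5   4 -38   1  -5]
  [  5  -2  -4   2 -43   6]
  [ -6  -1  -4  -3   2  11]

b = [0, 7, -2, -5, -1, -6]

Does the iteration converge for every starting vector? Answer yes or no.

yes

A = D + L + U where D = diag(-11, 43, -56, -38, -43, 11).
T_GS = -(D+L)⁻¹U: row 0 first, T[0,2] = -(6)/(-11) = +0.5455; later rows by forward substitution.
  T[0,:] = [+0.0000  -0.3636  +0.5455  -0.0909  -0.1818  -0.4545]
  T[1,:] = [+0.0000  +0.0254  +0.0085  -0.0867  -0.1036  -0.0846]
  T[2,:] = [+0.0000  +0.0222  -0.0283  -0.0937  -0.1085  +0.1046]
  T[3,:] = [+0.0000  +0.0181  -0.0328  +0.0063  +0.0381  -0.0855]
  T[4,:] = [+0.0000  -0.0447  +0.0641  +0.0025  -0.0045  +0.0769]
  T[5,:] = [+0.0000  -0.1749  +0.2674  -0.0903  -0.1368  -0.2549]
|roots of det(T-λI)|: 0.3757, 0.0736, 0.0736, 0.0444, 0.0335, 0.0000.
spectral radius ρ = 0.3757; 0.3757 < 1 ⇒ converges.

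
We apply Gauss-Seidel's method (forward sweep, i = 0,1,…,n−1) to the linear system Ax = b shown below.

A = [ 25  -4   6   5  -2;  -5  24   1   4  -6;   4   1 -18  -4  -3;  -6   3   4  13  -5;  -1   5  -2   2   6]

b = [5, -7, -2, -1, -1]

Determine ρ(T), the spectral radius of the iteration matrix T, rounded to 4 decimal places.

Let D = diag(25, 24, -18, 13, 6); L, U the strict triangles.
Gauss-Seidel: T = -(D+L)⁻¹U, row 0 first, T[0,1] = -(-4)/(25) = +0.1600; later rows by forward substitution.
  T[0,:] = [+0.0000 +0.1600 -0.2400 -0.2000 +0.0800]
  T[1,:] = [+0.0000 +0.0333 -0.0917 -0.2083 +0.2667]
  T[2,:] = [+0.0000 +0.0374 -0.0584 -0.2782 -0.1341]
  T[3,:] = [+0.0000 +0.0546 -0.0716 +0.0414 +0.4013]
  T[4,:] = [+0.0000 -0.0069 +0.0408 +0.0337 -0.3873]
|eigenvalues of T|: 0.4125, 0.1000, 0.0480, 0.0480, 0.0000.
ρ = 0.4125; 0.4125 < 1: convergent.

0.4125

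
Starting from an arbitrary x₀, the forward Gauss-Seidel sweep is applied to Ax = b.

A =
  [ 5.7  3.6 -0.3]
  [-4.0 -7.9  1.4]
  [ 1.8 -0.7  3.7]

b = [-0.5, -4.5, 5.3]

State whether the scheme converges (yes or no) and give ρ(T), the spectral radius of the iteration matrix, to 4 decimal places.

yes, ρ = 0.4450

Let D = diag(5.7, -7.9, 3.7); L, U the strict triangles.
T_GS = -(D+L)⁻¹U: row 0 first, T[0,1] = -(3.6)/(5.7) = -0.6316; later rows by forward substitution.
  T[0,:] = [+0.0000  -0.6316  +0.0526]
  T[1,:] = [+0.0000  +0.3198  +0.1506]
  T[2,:] = [+0.0000  +0.3678  +0.0029]
|roots of det(T-λI)|: 0.4450, 0.1224, 0.0000.
ρ(T) = max|λ| = 0.4450; 0.4450 < 1, so it converges for any x₀.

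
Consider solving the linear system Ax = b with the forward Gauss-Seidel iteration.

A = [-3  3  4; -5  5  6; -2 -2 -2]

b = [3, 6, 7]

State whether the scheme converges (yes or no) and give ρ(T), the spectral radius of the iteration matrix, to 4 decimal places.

no, ρ = 1.3534

Split A = D + L + U, D = diag(-3, 5, -2).
T_GS = -(D+L)⁻¹U: row 0 first, T[0,2] = -(4)/(-3) = +1.3333; later rows by forward substitution.
  T[0,:] = [+0.0000, +1.0000, +1.3333]
  T[1,:] = [+0.0000, +1.0000, +0.1333]
  T[2,:] = [+0.0000, -2.0000, -1.4667]
|roots of det(T-λI)|: 1.3534, 0.8867, 0.0000.
spectral radius ρ = 1.3534; 1.3534 > 1 ⇒ diverges.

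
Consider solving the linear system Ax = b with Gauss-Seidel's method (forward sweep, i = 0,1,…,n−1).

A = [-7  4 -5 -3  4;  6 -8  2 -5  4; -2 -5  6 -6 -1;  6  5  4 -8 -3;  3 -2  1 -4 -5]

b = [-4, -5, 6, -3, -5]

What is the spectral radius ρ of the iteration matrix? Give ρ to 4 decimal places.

Split A = D + L + U, D = diag(-7, -8, 6, -8, -5).
T_GS = -(D+L)⁻¹U: row 0 first, T[0,4] = -(4)/(-7) = +0.5714; later rows by forward substitution.
  T[0,:] = [+0.0000 +0.5714 -0.7143 -0.4286 +0.5714]
  T[1,:] = [+0.0000 +0.4286 -0.2857 -0.9464 +0.9286]
  T[2,:] = [+0.0000 +0.5476 -0.4762 +0.0685 +1.1310]
  T[3,:] = [+0.0000 +0.9702 -0.9524 -0.8787 +1.1994]
  T[4,:] = [+0.0000 -0.4952 +0.3524 +0.8381 -0.7619]
|roots of det(T-λI)|: 1.2375, 0.3630, 0.3630, 0.1971, 0.0000.
spectral radius ρ = 1.2375; 1.2375 > 1 ⇒ diverges.

1.2375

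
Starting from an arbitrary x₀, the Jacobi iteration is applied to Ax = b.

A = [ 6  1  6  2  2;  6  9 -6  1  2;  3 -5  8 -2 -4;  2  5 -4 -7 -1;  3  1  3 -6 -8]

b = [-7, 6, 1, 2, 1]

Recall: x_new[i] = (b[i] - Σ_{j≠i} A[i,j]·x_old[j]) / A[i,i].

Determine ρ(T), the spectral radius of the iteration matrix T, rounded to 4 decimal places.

1.1669

Diagonal D = diag(6, 9, 8, -7, -8); L, U strict lower/upper.
Jacobi T = -D⁻¹(L+U): T[1,0] = -(6)/(9) = -0.6667; T[1,1] = 0.
  T[0,:] = [+0.0000 -0.1667 -1.0000 -0.3333 -0.3333]
  T[1,:] = [-0.6667 +0.0000 +0.6667 -0.1111 -0.2222]
  T[2,:] = [-0.3750 +0.6250 +0.0000 +0.2500 +0.5000]
  T[3,:] = [+0.2857 +0.7143 -0.5714 +0.0000 -0.1429]
  T[4,:] = [+0.3750 +0.1250 +0.3750 -0.7500 +0.0000]
|roots of det(T-λI)|: 1.1669, 0.9129, 0.9129, 0.7627, 0.5382.
ρ(T) = max|λ| = 1.1669; 1.1669 > 1 ⇒ diverges.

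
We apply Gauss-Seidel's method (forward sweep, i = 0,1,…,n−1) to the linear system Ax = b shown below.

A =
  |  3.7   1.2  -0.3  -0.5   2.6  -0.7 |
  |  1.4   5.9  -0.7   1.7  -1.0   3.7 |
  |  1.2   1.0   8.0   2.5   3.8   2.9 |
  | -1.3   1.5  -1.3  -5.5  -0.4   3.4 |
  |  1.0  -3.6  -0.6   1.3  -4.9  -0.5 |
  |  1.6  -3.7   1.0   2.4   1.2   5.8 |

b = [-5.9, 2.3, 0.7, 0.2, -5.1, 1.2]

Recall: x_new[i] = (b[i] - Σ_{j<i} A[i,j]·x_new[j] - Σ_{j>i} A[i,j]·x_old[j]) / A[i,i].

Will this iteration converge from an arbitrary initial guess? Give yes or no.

yes

Write A = D+L+U with D = diag(3.7, 5.9, 8, -5.5, -4.9, 5.8).
GS T = -(D+L)⁻¹U: row 0 first, T[0,1] = -(1.2)/(3.7) = -0.3243; later rows by forward substitution.
  T[0,:] = [+0.0000, -0.3243, +0.0811, +0.1351, -0.7027, +0.1892]
  T[1,:] = [+0.0000, +0.0770, +0.0994, -0.3202, +0.3362, -0.6720]
  T[2,:] = [+0.0000, +0.0390, -0.0246, -0.2927, -0.4116, -0.3069]
  T[3,:] = [+0.0000, +0.0884, +0.0138, -0.0501, +0.2824, +0.4627]
  T[4,:] = [+0.0000, -0.1040, -0.0498, +0.2854, -0.2651, +0.5906]
  T[5,:] = [+0.0000, +0.1168, +0.0499, -0.2294, +0.4173, -0.7416]
|roots of det(T-λI)|: 0.8323, 0.2642, 0.1679, 0.0839, 0.0079, 0.0000.
ρ(T) = max|λ| = 0.8323; 0.8323 < 1, so it converges for any x₀.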